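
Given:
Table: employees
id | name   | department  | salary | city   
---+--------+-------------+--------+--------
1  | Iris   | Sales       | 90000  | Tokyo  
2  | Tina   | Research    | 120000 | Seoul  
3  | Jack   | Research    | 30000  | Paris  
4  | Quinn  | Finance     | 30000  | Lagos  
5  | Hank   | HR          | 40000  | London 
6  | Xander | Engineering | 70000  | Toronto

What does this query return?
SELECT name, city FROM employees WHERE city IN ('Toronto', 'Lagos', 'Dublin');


Filtering: city IN ('Toronto', 'Lagos', 'Dublin')
Matching: 2 rows

2 rows:
Quinn, Lagos
Xander, Toronto


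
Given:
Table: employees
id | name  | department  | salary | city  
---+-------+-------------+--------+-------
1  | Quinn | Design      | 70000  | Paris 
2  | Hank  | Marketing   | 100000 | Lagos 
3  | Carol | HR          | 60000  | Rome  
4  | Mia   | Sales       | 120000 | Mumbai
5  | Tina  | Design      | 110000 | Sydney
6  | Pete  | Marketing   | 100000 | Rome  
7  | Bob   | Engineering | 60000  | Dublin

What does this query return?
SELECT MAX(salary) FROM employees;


Salaries: 70000, 100000, 60000, 120000, 110000, 100000, 60000
MAX = 120000

120000


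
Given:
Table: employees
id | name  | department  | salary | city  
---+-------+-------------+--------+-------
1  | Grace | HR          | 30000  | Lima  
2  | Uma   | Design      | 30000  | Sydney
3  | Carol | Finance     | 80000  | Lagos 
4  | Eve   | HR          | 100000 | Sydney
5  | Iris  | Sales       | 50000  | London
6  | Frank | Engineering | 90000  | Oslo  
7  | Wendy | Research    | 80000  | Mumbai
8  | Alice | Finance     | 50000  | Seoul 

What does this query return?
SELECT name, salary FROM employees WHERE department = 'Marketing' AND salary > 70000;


Filtering: department = 'Marketing' AND salary > 70000
Matching: 0 rows

Empty result set (0 rows)


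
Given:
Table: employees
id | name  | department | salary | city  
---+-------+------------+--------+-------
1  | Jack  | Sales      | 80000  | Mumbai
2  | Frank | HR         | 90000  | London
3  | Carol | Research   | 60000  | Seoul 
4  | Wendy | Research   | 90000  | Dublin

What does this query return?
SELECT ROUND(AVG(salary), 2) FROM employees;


SUM(salary) = 320000
COUNT = 4
ROUND(AVG, 2) = ROUND(320000 / 4, 2) = 80000.0

80000.0


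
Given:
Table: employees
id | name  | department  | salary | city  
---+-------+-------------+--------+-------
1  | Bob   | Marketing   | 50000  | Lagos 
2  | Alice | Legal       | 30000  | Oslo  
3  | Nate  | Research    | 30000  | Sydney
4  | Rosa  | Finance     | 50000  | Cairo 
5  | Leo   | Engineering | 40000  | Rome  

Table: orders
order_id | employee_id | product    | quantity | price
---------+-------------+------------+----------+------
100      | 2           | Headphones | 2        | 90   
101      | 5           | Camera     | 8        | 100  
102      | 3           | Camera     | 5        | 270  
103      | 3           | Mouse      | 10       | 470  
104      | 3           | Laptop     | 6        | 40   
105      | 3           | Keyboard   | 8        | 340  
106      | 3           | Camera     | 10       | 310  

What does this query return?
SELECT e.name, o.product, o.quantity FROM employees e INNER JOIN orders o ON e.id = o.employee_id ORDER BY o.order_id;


Joining employees.id = orders.employee_id:
  employee Alice (id=2) -> order Headphones
  employee Leo (id=5) -> order Camera
  employee Nate (id=3) -> order Camera
  employee Nate (id=3) -> order Mouse
  employee Nate (id=3) -> order Laptop
  employee Nate (id=3) -> order Keyboard
  employee Nate (id=3) -> order Camera


7 rows:
Alice, Headphones, 2
Leo, Camera, 8
Nate, Camera, 5
Nate, Mouse, 10
Nate, Laptop, 6
Nate, Keyboard, 8
Nate, Camera, 10


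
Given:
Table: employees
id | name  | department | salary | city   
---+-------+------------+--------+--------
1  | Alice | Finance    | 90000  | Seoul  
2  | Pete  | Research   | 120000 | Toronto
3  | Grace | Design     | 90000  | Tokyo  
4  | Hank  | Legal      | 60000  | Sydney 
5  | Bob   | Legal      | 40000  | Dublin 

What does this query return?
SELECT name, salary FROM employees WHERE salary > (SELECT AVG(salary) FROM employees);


Subquery: AVG(salary) = 80000.0
Filtering: salary > 80000.0
  Alice (90000) -> MATCH
  Pete (120000) -> MATCH
  Grace (90000) -> MATCH


3 rows:
Alice, 90000
Pete, 120000
Grace, 90000


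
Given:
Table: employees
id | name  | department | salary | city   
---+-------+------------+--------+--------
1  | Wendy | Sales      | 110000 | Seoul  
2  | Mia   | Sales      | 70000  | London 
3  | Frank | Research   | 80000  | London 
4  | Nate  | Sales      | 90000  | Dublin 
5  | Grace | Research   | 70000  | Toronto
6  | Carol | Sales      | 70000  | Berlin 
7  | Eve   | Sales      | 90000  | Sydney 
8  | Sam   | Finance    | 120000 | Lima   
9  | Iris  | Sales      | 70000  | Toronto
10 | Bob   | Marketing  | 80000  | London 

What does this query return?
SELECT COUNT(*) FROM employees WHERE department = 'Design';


Counting rows where department = 'Design'


0


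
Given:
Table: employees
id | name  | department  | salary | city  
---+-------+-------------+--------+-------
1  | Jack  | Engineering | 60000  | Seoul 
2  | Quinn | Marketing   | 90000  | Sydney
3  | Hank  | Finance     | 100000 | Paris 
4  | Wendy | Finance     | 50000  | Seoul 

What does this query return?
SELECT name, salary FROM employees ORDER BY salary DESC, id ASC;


Sorting by salary DESC, then id ASC for ties

4 rows:
Hank, 100000
Quinn, 90000
Jack, 60000
Wendy, 50000


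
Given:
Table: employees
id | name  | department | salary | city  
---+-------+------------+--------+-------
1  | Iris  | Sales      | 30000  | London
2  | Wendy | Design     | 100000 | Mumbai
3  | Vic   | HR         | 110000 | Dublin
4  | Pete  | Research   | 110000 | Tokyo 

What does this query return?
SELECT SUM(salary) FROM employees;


SUM(salary) = 30000 + 100000 + 110000 + 110000 = 350000

350000


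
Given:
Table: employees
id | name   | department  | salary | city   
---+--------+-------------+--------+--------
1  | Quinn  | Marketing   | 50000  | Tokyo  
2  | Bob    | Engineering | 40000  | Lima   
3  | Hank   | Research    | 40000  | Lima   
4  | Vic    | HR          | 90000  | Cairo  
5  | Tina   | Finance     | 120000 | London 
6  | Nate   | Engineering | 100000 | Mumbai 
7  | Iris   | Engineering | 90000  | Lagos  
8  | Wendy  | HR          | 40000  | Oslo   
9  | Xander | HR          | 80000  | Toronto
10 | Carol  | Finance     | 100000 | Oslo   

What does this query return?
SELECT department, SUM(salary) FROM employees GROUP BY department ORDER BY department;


Summing salary within each department:
  Engineering: 40000 + 100000 + 90000 = 230000
  Finance: 120000 + 100000 = 220000
  HR: 90000 + 40000 + 80000 = 210000
  Marketing: 50000 = 50000
  Research: 40000 = 40000


5 groups:
Engineering, 230000
Finance, 220000
HR, 210000
Marketing, 50000
Research, 40000


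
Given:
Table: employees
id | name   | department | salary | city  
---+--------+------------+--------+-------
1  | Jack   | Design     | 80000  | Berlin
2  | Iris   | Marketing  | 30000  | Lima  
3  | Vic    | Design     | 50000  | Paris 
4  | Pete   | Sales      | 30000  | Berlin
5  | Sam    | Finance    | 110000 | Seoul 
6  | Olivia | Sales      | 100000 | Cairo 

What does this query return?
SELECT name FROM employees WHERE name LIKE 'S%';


LIKE 'S%' matches names starting with 'S'
Matching: 1

1 rows:
Sam


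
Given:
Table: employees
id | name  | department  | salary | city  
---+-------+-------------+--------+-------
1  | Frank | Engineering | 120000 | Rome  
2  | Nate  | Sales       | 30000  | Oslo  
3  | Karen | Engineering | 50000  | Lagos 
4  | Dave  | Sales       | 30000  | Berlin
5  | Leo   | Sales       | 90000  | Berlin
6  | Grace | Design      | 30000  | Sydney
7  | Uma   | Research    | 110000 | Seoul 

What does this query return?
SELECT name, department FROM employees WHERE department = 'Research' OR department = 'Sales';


Filtering: department = 'Research' OR 'Sales'
Matching: 4 rows

4 rows:
Nate, Sales
Dave, Sales
Leo, Sales
Uma, Research


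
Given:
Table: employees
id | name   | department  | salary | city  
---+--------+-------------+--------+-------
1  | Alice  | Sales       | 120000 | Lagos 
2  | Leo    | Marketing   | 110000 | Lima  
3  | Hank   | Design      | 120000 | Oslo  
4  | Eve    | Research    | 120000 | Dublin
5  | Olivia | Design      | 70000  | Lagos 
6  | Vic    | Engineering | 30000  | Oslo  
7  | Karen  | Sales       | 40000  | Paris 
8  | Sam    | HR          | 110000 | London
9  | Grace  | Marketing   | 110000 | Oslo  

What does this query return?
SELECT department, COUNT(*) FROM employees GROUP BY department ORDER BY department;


Assigning each row to its department group:
  Alice -> Sales
  Leo -> Marketing
  Hank -> Design
  Eve -> Research
  Olivia -> Design
  Vic -> Engineering
  Karen -> Sales
  Sam -> HR
  Grace -> Marketing


6 groups:
Design, 2
Engineering, 1
HR, 1
Marketing, 2
Research, 1
Sales, 2


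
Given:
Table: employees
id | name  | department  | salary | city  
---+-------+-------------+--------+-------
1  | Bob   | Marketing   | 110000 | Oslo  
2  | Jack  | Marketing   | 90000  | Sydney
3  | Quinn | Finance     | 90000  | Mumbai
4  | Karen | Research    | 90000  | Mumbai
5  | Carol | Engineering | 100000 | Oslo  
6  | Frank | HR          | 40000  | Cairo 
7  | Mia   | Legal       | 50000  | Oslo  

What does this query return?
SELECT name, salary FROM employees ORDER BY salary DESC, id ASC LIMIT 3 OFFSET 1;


Sort by salary DESC (id ASC tiebreak), then skip 1 and take 3
Rows 2 through 4

3 rows:
Carol, 100000
Jack, 90000
Quinn, 90000


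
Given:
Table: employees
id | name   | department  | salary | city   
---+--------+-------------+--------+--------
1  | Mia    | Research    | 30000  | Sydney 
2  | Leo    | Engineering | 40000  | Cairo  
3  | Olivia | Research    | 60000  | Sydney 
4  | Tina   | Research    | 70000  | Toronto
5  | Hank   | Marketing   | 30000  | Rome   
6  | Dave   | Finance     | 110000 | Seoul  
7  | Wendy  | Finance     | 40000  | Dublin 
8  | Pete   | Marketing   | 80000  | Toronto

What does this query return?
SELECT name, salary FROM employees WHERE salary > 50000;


Filtering: salary > 50000
Matching: 4 rows

4 rows:
Olivia, 60000
Tina, 70000
Dave, 110000
Pete, 80000


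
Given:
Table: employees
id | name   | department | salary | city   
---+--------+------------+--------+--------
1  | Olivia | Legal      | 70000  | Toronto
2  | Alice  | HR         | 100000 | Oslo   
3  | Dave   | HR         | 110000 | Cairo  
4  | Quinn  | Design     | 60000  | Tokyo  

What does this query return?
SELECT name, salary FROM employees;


Projecting columns: name, salary

4 rows:
Olivia, 70000
Alice, 100000
Dave, 110000
Quinn, 60000


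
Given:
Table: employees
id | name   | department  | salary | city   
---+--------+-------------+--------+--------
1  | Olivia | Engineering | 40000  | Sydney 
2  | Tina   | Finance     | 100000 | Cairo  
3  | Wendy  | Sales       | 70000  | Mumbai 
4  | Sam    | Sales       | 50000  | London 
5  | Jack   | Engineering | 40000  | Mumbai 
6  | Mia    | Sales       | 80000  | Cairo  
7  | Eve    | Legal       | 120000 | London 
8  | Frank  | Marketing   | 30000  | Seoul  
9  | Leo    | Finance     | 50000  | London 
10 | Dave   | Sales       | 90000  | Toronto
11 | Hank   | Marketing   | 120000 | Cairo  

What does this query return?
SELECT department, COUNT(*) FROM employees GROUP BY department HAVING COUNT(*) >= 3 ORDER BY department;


Groups with count >= 3:
  Sales: 4 -> PASS
  Engineering: 2 -> filtered out
  Finance: 2 -> filtered out
  Legal: 1 -> filtered out
  Marketing: 2 -> filtered out


1 groups:
Sales, 4


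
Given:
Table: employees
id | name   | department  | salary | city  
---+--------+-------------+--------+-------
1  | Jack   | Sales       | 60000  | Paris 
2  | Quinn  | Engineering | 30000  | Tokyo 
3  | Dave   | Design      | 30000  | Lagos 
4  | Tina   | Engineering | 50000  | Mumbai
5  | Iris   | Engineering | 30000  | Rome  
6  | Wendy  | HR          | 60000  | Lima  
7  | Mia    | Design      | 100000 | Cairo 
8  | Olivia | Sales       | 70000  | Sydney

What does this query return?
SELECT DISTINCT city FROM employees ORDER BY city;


All 'city' values (row order): Paris, Tokyo, Lagos, Mumbai, Rome, Lima, Cairo, Sydney
Removing duplicates leaves 8 unique value(s).

8 values:
Cairo
Lagos
Lima
Mumbai
Paris
Rome
Sydney
Tokyo


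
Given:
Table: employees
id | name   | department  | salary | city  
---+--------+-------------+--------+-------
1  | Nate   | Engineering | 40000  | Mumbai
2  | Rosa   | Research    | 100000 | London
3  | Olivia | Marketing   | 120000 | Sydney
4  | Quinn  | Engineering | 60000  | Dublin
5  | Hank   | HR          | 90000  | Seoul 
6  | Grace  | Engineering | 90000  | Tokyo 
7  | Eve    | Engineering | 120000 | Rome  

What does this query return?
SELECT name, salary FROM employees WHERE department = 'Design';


Filtering: department = 'Design'
Matching rows: 0

Empty result set (0 rows)


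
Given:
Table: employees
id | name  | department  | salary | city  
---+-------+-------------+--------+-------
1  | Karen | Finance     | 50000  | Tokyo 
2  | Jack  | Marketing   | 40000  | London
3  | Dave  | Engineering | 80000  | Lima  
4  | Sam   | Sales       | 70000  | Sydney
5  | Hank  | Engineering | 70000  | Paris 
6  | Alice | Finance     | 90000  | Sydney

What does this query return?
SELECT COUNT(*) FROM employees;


COUNT(*) counts all rows

6


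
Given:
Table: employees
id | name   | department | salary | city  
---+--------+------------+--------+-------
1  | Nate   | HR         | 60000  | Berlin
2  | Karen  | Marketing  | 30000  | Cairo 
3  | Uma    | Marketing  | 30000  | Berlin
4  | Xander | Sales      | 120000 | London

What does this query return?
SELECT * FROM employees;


SELECT * returns all 4 rows with all columns

4 rows:
1, Nate, HR, 60000, Berlin
2, Karen, Marketing, 30000, Cairo
3, Uma, Marketing, 30000, Berlin
4, Xander, Sales, 120000, London


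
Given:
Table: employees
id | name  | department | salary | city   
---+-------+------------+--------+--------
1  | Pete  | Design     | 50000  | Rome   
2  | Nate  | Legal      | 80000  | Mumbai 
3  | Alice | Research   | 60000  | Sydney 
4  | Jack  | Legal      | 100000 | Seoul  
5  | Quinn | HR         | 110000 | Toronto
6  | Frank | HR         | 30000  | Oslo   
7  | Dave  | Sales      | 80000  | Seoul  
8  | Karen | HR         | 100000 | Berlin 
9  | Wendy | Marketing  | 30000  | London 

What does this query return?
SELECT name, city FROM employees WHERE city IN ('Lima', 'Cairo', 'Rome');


Filtering: city IN ('Lima', 'Cairo', 'Rome')
Matching: 1 rows

1 rows:
Pete, Rome


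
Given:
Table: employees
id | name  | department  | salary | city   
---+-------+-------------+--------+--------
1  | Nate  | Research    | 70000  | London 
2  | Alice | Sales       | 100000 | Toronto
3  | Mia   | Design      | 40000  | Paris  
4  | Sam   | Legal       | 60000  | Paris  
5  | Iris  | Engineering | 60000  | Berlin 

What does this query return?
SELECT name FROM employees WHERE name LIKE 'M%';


LIKE 'M%' matches names starting with 'M'
Matching: 1

1 rows:
Mia


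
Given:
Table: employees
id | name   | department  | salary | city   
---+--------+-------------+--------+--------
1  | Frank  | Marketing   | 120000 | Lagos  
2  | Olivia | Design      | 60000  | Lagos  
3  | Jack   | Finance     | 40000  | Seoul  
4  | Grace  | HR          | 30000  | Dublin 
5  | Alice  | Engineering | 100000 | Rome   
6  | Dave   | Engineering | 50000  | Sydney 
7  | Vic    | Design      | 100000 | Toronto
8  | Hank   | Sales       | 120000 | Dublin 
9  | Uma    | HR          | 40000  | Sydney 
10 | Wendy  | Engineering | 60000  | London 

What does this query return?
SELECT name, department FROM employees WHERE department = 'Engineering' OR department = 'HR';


Filtering: department = 'Engineering' OR 'HR'
Matching: 5 rows

5 rows:
Grace, HR
Alice, Engineering
Dave, Engineering
Uma, HR
Wendy, Engineering


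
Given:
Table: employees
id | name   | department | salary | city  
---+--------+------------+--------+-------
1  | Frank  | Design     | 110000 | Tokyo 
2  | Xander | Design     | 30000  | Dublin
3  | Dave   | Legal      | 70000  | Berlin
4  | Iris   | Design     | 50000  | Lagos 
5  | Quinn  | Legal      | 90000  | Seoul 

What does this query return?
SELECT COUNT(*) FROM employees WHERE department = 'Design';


Counting rows where department = 'Design'
  Frank -> MATCH
  Xander -> MATCH
  Iris -> MATCH


3


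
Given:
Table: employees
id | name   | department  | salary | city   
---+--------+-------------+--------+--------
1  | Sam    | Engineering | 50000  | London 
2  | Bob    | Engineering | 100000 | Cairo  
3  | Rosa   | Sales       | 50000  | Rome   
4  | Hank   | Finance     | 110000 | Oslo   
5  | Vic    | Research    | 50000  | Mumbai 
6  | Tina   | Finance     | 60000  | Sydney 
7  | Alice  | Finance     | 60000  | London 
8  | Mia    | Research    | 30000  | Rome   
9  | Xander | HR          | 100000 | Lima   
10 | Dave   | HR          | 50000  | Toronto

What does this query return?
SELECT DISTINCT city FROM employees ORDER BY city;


All 'city' values (row order): London, Cairo, Rome, Oslo, Mumbai, Sydney, London, Rome, Lima, Toronto
Removing duplicates leaves 8 unique value(s).

8 values:
Cairo
Lima
London
Mumbai
Oslo
Rome
Sydney
Toronto


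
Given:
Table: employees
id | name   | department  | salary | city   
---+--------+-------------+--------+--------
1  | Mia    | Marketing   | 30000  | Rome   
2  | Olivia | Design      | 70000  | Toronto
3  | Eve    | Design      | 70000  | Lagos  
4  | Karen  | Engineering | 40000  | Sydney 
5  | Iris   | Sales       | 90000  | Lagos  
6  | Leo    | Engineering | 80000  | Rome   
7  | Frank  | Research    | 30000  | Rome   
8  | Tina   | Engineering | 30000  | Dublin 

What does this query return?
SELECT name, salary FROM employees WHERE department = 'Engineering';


Filtering: department = 'Engineering'
Matching rows: 3

3 rows:
Karen, 40000
Leo, 80000
Tina, 30000


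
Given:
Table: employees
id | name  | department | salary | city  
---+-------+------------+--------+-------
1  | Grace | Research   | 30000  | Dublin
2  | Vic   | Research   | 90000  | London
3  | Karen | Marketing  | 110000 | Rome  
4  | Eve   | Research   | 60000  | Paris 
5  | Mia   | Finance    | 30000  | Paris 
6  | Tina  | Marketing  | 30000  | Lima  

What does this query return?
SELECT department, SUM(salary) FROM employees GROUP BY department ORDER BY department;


Summing salary within each department:
  Finance: 30000 = 30000
  Marketing: 110000 + 30000 = 140000
  Research: 30000 + 90000 + 60000 = 180000


3 groups:
Finance, 30000
Marketing, 140000
Research, 180000


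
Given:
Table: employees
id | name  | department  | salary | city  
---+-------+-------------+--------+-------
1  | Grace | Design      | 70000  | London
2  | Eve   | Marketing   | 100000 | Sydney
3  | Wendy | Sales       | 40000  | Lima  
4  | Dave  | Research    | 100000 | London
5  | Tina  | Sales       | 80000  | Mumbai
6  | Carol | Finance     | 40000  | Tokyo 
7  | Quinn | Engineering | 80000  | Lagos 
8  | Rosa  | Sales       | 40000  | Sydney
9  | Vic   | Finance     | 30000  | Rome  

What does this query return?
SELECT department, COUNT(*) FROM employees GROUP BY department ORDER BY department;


Assigning each row to its department group:
  Grace -> Design
  Eve -> Marketing
  Wendy -> Sales
  Dave -> Research
  Tina -> Sales
  Carol -> Finance
  Quinn -> Engineering
  Rosa -> Sales
  Vic -> Finance


6 groups:
Design, 1
Engineering, 1
Finance, 2
Marketing, 1
Research, 1
Sales, 3


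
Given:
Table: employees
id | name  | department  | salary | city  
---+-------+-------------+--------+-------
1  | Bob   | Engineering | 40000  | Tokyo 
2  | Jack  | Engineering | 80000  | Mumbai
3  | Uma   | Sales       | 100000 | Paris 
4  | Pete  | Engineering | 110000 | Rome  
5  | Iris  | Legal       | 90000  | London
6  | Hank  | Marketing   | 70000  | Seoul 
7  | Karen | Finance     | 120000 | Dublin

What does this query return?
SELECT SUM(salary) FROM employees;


SUM(salary) = 40000 + 80000 + 100000 + 110000 + 90000 + 70000 + 120000 = 610000

610000


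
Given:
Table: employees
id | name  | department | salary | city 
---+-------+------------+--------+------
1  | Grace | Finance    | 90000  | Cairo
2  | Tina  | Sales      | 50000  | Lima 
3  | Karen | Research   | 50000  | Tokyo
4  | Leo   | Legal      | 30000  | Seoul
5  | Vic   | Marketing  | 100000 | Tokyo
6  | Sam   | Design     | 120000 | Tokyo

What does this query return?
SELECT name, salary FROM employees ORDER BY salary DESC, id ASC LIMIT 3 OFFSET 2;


Sort by salary DESC (id ASC tiebreak), then skip 2 and take 3
Rows 3 through 5

3 rows:
Grace, 90000
Tina, 50000
Karen, 50000


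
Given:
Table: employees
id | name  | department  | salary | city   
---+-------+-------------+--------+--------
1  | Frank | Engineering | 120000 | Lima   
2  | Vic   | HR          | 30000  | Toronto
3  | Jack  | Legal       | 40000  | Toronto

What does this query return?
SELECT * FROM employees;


SELECT * returns all 3 rows with all columns

3 rows:
1, Frank, Engineering, 120000, Lima
2, Vic, HR, 30000, Toronto
3, Jack, Legal, 40000, Toronto


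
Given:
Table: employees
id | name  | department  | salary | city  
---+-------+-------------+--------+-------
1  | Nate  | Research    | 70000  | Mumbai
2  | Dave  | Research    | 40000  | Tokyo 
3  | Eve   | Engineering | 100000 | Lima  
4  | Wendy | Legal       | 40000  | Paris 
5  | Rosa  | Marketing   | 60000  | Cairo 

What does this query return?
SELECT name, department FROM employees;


Projecting columns: name, department

5 rows:
Nate, Research
Dave, Research
Eve, Engineering
Wendy, Legal
Rosa, Marketing


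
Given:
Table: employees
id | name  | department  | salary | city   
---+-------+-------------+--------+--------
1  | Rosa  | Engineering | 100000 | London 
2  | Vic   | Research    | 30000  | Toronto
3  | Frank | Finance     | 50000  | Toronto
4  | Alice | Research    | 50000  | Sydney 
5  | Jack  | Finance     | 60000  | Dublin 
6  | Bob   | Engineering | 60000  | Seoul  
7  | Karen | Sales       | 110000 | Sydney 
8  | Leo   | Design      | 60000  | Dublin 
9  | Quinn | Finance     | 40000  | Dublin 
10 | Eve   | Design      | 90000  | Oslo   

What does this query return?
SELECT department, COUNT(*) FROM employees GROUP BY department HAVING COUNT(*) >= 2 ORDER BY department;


Groups with count >= 2:
  Design: 2 -> PASS
  Engineering: 2 -> PASS
  Finance: 3 -> PASS
  Research: 2 -> PASS
  Sales: 1 -> filtered out


4 groups:
Design, 2
Engineering, 2
Finance, 3
Research, 2


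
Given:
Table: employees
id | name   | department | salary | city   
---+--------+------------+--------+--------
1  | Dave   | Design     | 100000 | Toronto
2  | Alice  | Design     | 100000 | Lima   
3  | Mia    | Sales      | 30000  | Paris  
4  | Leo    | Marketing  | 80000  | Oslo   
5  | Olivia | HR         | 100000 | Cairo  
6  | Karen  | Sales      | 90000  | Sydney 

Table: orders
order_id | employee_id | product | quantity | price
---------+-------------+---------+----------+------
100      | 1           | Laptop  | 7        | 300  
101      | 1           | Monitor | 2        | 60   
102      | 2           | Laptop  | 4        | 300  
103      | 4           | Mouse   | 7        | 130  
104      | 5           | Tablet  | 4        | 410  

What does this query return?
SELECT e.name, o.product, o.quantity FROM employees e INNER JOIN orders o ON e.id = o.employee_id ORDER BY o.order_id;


Joining employees.id = orders.employee_id:
  employee Dave (id=1) -> order Laptop
  employee Dave (id=1) -> order Monitor
  employee Alice (id=2) -> order Laptop
  employee Leo (id=4) -> order Mouse
  employee Olivia (id=5) -> order Tablet


5 rows:
Dave, Laptop, 7
Dave, Monitor, 2
Alice, Laptop, 4
Leo, Mouse, 7
Olivia, Tablet, 4


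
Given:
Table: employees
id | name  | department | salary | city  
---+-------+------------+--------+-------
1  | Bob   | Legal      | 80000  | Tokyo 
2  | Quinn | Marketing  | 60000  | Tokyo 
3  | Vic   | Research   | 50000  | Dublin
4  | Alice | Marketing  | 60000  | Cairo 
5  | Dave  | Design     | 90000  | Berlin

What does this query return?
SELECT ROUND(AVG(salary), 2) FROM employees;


SUM(salary) = 340000
COUNT = 5
ROUND(AVG, 2) = ROUND(340000 / 5, 2) = 68000.0

68000.0


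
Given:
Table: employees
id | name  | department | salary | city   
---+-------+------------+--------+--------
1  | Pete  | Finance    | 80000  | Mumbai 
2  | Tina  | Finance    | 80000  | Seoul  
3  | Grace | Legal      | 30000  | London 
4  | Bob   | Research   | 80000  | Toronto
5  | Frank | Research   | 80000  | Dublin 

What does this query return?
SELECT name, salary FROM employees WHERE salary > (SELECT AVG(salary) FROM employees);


Subquery: AVG(salary) = 70000.0
Filtering: salary > 70000.0
  Pete (80000) -> MATCH
  Tina (80000) -> MATCH
  Bob (80000) -> MATCH
  Frank (80000) -> MATCH


4 rows:
Pete, 80000
Tina, 80000
Bob, 80000
Frank, 80000


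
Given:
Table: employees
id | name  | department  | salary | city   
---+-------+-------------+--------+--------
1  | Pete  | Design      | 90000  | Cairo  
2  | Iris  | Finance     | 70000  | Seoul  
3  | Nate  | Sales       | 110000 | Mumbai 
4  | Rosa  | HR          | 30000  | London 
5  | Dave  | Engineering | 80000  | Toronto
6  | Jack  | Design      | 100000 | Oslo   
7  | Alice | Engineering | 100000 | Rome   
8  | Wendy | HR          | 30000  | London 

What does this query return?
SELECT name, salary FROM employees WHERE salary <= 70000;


Filtering: salary <= 70000
Matching: 3 rows

3 rows:
Iris, 70000
Rosa, 30000
Wendy, 30000


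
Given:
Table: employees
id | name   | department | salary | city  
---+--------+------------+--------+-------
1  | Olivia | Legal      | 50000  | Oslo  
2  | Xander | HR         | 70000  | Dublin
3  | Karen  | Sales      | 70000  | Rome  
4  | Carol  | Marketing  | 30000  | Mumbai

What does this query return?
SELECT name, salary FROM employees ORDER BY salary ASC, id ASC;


Sorting by salary ASC, then id ASC for ties

4 rows:
Carol, 30000
Olivia, 50000
Xander, 70000
Karen, 70000


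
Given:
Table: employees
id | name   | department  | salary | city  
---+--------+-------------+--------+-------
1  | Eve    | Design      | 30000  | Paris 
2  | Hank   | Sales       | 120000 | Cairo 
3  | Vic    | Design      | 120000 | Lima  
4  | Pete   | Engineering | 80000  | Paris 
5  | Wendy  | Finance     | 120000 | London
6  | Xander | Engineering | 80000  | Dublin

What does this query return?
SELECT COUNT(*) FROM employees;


COUNT(*) counts all rows

6


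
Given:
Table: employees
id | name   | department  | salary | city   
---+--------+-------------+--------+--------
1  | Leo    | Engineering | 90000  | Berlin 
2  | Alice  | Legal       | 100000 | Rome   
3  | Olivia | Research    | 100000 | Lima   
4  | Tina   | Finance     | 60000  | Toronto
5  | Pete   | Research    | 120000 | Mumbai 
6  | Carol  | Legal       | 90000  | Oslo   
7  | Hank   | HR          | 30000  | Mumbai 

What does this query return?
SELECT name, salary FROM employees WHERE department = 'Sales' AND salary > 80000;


Filtering: department = 'Sales' AND salary > 80000
Matching: 0 rows

Empty result set (0 rows)


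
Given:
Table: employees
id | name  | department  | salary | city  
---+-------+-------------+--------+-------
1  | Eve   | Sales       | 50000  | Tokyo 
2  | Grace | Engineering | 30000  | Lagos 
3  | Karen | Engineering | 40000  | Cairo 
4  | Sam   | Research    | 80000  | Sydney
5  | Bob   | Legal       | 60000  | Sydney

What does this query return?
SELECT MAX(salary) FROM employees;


Salaries: 50000, 30000, 40000, 80000, 60000
MAX = 80000

80000


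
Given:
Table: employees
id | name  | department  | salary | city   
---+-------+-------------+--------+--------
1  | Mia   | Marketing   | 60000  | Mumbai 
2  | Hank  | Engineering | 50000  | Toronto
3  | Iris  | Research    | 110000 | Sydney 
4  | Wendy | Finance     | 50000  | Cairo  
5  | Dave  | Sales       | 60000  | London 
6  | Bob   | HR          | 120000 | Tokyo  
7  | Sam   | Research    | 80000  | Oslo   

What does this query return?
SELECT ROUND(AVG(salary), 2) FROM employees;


SUM(salary) = 530000
COUNT = 7
ROUND(AVG, 2) = ROUND(530000 / 7, 2) = 75714.29

75714.29


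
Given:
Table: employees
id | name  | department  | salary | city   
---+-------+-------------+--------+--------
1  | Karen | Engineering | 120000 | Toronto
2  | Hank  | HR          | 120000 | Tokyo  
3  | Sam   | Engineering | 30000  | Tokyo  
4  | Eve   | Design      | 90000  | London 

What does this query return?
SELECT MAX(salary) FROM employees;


Salaries: 120000, 120000, 30000, 90000
MAX = 120000

120000


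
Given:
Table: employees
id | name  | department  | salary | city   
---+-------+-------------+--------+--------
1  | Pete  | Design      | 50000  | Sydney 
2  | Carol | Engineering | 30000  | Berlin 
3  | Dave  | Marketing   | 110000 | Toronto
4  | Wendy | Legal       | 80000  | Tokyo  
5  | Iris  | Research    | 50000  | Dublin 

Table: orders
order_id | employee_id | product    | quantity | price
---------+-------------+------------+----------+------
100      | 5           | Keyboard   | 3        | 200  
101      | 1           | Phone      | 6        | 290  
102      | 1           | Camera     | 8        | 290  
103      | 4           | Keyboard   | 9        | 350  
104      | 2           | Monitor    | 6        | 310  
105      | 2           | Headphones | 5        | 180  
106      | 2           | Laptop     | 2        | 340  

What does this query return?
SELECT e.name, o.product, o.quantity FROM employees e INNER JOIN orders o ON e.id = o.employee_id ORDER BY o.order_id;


Joining employees.id = orders.employee_id:
  employee Iris (id=5) -> order Keyboard
  employee Pete (id=1) -> order Phone
  employee Pete (id=1) -> order Camera
  employee Wendy (id=4) -> order Keyboard
  employee Carol (id=2) -> order Monitor
  employee Carol (id=2) -> order Headphones
  employee Carol (id=2) -> order Laptop


7 rows:
Iris, Keyboard, 3
Pete, Phone, 6
Pete, Camera, 8
Wendy, Keyboard, 9
Carol, Monitor, 6
Carol, Headphones, 5
Carol, Laptop, 2


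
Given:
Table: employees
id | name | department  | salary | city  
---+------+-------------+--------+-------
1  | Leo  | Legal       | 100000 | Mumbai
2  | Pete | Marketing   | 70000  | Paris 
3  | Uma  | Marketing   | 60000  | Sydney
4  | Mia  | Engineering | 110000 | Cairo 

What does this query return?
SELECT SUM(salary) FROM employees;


SUM(salary) = 100000 + 70000 + 60000 + 110000 = 340000

340000


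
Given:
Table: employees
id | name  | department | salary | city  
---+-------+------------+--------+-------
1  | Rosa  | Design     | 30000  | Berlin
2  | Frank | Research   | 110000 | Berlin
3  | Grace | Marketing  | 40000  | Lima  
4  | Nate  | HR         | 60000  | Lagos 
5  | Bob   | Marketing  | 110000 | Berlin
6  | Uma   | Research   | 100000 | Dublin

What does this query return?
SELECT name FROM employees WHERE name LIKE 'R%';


LIKE 'R%' matches names starting with 'R'
Matching: 1

1 rows:
Rosa


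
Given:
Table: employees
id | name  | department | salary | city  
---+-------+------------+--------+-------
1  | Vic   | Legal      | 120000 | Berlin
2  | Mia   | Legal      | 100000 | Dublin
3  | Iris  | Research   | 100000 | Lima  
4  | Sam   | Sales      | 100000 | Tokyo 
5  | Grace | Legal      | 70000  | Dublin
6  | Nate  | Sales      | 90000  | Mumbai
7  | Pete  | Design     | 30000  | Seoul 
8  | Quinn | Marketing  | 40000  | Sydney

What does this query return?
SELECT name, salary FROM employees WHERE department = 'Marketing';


Filtering: department = 'Marketing'
Matching rows: 1

1 rows:
Quinn, 40000


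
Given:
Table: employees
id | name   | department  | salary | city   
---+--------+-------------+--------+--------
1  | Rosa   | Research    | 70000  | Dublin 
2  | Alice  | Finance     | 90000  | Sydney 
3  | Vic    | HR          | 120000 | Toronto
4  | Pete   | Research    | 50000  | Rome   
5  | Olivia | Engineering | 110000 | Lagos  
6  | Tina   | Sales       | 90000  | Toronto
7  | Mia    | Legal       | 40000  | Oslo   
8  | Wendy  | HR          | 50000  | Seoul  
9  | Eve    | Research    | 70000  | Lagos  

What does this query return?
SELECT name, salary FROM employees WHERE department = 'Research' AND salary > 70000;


Filtering: department = 'Research' AND salary > 70000
Matching: 0 rows

Empty result set (0 rows)


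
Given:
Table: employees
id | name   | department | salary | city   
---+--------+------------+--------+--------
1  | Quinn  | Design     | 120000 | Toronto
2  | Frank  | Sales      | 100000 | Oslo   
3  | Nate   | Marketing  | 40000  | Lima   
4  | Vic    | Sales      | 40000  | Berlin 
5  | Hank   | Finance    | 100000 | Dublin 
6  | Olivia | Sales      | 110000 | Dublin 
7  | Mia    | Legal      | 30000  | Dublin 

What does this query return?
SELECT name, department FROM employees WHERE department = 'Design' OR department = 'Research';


Filtering: department = 'Design' OR 'Research'
Matching: 1 rows

1 rows:
Quinn, Design


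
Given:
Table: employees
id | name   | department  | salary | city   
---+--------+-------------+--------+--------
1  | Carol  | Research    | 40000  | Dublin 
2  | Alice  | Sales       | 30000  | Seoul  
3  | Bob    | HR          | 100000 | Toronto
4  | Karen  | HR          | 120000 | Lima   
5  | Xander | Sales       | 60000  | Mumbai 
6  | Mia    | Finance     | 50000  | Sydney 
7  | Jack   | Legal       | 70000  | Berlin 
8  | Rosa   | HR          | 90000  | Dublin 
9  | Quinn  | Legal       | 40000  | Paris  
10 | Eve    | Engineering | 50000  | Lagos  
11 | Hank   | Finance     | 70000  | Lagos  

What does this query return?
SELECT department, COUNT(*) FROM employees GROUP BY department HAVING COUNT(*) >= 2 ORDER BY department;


Groups with count >= 2:
  Finance: 2 -> PASS
  HR: 3 -> PASS
  Legal: 2 -> PASS
  Sales: 2 -> PASS
  Engineering: 1 -> filtered out
  Research: 1 -> filtered out


4 groups:
Finance, 2
HR, 3
Legal, 2
Sales, 2


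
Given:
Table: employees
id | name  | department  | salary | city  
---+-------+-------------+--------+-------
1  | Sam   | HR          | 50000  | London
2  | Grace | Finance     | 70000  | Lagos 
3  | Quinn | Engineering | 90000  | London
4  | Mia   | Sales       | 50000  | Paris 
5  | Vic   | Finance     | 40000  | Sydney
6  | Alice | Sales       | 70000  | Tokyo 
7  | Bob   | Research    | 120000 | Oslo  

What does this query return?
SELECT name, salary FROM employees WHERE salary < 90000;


Filtering: salary < 90000
Matching: 5 rows

5 rows:
Sam, 50000
Grace, 70000
Mia, 50000
Vic, 40000
Alice, 70000


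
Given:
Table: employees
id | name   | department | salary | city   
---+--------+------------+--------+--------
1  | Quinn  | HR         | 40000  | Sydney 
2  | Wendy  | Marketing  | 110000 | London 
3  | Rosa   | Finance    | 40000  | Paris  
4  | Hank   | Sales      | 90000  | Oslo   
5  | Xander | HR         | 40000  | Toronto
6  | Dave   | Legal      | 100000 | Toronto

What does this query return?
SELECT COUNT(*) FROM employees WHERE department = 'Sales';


Counting rows where department = 'Sales'
  Hank -> MATCH


1


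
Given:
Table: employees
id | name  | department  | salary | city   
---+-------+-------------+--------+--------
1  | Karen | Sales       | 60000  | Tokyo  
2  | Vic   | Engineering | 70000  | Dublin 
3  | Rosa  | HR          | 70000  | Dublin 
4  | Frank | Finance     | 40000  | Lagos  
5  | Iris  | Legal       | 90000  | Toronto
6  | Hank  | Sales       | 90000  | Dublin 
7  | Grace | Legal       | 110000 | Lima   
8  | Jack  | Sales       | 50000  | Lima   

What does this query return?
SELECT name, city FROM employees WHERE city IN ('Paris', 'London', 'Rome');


Filtering: city IN ('Paris', 'London', 'Rome')
Matching: 0 rows

Empty result set (0 rows)


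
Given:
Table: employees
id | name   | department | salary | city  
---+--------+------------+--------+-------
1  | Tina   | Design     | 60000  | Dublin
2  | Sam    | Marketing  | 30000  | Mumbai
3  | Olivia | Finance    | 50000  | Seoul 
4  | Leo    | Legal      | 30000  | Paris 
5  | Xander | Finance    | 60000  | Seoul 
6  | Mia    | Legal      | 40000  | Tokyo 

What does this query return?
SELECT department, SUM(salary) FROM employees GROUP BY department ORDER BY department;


Summing salary within each department:
  Design: 60000 = 60000
  Finance: 50000 + 60000 = 110000
  Legal: 30000 + 40000 = 70000
  Marketing: 30000 = 30000


4 groups:
Design, 60000
Finance, 110000
Legal, 70000
Marketing, 30000


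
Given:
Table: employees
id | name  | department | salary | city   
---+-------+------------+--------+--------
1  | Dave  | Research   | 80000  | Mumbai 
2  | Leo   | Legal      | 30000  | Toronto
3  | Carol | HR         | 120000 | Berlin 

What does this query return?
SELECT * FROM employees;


SELECT * returns all 3 rows with all columns

3 rows:
1, Dave, Research, 80000, Mumbai
2, Leo, Legal, 30000, Toronto
3, Carol, HR, 120000, Berlin


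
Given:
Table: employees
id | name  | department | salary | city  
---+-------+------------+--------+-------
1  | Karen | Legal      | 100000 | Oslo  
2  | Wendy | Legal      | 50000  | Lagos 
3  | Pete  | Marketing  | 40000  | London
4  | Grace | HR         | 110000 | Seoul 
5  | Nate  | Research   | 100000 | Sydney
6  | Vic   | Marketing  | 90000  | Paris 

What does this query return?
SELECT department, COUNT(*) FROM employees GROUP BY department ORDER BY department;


Assigning each row to its department group:
  Karen -> Legal
  Wendy -> Legal
  Pete -> Marketing
  Grace -> HR
  Nate -> Research
  Vic -> Marketing


4 groups:
HR, 1
Legal, 2
Marketing, 2
Research, 1


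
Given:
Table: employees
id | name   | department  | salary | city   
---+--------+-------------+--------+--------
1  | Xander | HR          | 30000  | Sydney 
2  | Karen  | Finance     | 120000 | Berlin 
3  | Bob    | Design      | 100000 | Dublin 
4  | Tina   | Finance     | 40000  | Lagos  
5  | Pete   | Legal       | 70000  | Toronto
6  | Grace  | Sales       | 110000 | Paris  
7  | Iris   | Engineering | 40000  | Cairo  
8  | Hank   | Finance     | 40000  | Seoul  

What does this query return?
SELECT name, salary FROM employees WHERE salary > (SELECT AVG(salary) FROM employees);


Subquery: AVG(salary) = 68750.0
Filtering: salary > 68750.0
  Karen (120000) -> MATCH
  Bob (100000) -> MATCH
  Pete (70000) -> MATCH
  Grace (110000) -> MATCH


4 rows:
Karen, 120000
Bob, 100000
Pete, 70000
Grace, 110000


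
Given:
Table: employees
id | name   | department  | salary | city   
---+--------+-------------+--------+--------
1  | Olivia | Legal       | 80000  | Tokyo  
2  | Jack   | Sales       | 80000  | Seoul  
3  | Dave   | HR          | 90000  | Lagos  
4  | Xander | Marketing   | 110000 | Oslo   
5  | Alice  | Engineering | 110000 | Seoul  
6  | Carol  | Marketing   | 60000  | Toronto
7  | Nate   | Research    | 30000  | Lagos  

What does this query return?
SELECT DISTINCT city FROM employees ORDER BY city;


All 'city' values (row order): Tokyo, Seoul, Lagos, Oslo, Seoul, Toronto, Lagos
Removing duplicates leaves 5 unique value(s).

5 values:
Lagos
Oslo
Seoul
Tokyo
Toronto


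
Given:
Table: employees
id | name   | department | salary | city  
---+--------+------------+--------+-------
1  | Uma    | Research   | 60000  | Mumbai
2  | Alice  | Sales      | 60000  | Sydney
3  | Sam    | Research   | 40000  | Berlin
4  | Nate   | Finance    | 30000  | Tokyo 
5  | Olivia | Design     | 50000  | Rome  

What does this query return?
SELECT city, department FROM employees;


Projecting columns: city, department

5 rows:
Mumbai, Research
Sydney, Sales
Berlin, Research
Tokyo, Finance
Rome, Design


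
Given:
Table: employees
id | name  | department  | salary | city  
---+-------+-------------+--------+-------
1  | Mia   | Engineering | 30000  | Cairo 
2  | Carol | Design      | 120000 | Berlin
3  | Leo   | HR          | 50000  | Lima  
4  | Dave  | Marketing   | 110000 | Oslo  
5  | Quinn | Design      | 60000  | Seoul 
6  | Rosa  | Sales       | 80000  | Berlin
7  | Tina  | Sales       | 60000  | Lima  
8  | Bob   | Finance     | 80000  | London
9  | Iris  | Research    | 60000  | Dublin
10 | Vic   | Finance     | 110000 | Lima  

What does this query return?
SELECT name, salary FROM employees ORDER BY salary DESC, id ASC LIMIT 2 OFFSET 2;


Sort by salary DESC (id ASC tiebreak), then skip 2 and take 2
Rows 3 through 4

2 rows:
Vic, 110000
Rosa, 80000
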